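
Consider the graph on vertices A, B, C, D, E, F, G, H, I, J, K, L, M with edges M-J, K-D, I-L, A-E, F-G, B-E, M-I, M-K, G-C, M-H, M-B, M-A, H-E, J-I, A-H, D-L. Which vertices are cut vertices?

G, M

Removing G increases the component count from 2 to 3, so G is a cut vertex.
Removing M increases the component count from 2 to 3, so M is a cut vertex.
By contrast removing J leaves 2 components; it is not a cut vertex. No other vertex is a cut vertex either.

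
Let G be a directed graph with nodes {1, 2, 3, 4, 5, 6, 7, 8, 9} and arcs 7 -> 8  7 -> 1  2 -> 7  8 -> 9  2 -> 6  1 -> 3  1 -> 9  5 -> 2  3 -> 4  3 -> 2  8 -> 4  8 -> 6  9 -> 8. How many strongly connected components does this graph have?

5

{1, 2, 3, 7} are all mutually reachable — one SCC of size 4.
{8, 9} are all mutually reachable — one SCC of size 2.
{6} is an SCC by itself.
{4} is an SCC by itself.
{5} is an SCC by itself.
That gives 5 strongly connected components.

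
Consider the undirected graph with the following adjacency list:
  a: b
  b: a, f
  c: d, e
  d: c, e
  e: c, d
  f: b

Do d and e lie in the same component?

From d we can reach c, d, e, which includes e.

Yes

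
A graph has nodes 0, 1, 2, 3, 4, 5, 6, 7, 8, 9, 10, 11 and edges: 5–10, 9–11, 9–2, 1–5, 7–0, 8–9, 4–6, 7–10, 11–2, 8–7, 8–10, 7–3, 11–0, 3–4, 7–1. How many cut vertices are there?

Removing 3 increases the component count from 1 to 2, so 3 is a cut vertex.
Removing 4 increases the component count from 1 to 2, so 4 is a cut vertex.
Removing 7 increases the component count from 1 to 2, so 7 is a cut vertex.
By contrast removing 1 leaves 1 component; it is not a cut vertex. No other vertex is a cut vertex either.

3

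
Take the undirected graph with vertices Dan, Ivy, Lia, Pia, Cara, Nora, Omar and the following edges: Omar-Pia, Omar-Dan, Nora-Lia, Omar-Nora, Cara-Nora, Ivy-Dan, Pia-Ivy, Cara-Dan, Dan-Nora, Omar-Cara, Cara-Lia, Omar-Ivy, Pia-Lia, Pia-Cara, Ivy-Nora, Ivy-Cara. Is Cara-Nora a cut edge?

After removing Cara-Nora, the path Cara-Omar-Nora still connects them, so the edge is not a bridge.

No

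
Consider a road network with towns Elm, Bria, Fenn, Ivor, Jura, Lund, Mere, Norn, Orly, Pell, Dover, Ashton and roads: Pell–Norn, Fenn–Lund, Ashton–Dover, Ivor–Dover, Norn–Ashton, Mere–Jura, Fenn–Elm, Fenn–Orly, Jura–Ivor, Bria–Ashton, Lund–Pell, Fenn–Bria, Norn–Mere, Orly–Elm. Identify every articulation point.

Fenn

Removing Fenn increases the component count from 1 to 2, so Fenn is a cut vertex.
By contrast removing Ivor leaves 1 component; it is not a cut vertex. No other vertex is a cut vertex either.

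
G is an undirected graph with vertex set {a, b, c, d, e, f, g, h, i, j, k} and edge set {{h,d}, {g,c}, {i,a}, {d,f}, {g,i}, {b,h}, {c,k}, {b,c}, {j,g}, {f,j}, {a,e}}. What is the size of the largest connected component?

Starting from a we can reach a, b, c, d, e, f, g, h, i, j, k. That is one component of size 11.
The largest has 11 vertices.

11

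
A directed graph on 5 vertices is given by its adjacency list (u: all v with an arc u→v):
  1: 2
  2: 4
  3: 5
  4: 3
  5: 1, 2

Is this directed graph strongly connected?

Yes

From 3 we can reach every vertex (1, 2, 3, 4, 5), and every vertex can reach 3 (1, 2, 3, 4, 5). So the whole graph is one strongly connected component.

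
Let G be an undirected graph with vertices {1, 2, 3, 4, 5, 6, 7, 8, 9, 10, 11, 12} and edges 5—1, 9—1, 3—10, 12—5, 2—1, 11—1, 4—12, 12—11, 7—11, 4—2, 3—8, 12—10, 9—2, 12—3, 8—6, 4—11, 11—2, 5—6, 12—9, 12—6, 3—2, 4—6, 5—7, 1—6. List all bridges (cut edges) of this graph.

none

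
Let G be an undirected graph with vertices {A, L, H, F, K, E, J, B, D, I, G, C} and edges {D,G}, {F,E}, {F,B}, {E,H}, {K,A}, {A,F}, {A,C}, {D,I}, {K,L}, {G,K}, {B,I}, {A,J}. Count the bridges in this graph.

5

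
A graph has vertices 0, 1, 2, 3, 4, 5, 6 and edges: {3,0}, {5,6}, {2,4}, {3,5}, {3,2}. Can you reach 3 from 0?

Yes

From 0 we can reach 0, 2, 3, 4, 5, 6, which includes 3.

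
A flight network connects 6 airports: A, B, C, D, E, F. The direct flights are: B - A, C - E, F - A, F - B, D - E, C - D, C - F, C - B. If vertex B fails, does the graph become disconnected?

No

Deleting B leaves 1 component (was 1) (its neighbors A, C, F remain connected to each other), so B is not a cut vertex.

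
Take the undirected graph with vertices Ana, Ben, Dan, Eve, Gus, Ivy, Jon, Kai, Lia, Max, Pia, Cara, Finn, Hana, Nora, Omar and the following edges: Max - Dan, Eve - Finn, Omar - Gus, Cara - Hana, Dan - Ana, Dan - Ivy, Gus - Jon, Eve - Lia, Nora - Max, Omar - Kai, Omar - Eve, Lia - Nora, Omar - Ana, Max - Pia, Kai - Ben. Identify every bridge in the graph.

The edges on the cycle Omar-Eve-Lia-Nora-Max-Dan-Ana-Omar are not bridges since each lies on that cycle.
But removing Omar - Gus disconnects Omar from Gus; removing Omar - Kai disconnects Omar from Kai; removing Eve - Finn disconnects Eve from Finn; removing Kai - Ben disconnects Kai from Ben — these are bridges.
In total 8 edges are bridges.

Ben-Kai, Cara-Hana, Dan-Ivy, Eve-Finn, Gus-Jon, Gus-Omar, Kai-Omar, Max-Pia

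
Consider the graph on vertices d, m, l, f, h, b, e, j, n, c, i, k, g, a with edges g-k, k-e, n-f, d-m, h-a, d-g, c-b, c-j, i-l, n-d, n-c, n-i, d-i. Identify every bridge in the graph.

a-h, b-c, c-j, c-n, d-g, d-m, e-k, f-n, g-k, i-l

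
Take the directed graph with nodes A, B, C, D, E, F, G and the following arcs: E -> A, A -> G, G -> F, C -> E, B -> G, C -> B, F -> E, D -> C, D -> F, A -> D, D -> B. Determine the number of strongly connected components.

1

{A, B, C, D, E, F, G} are all mutually reachable — one SCC of size 7.
That gives 1 strongly connected component.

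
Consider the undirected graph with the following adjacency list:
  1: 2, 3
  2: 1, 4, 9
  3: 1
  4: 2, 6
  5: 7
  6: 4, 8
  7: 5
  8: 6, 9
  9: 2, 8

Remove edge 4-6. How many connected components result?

4 and 6 are still connected via 4-2-9-8-6, so the component count stays at 2.

2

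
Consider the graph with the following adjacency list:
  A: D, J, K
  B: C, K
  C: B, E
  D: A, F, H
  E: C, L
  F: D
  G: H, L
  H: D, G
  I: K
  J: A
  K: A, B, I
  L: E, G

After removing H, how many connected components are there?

1

With H gone, the remaining components are: {A, B, C, D, E, F, G, I, J, K, L}.
That is 1 component.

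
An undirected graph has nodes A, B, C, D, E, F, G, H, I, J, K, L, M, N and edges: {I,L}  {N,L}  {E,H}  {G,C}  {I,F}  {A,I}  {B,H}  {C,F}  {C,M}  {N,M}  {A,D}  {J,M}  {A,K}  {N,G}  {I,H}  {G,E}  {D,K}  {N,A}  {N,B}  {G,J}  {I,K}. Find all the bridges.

The edges on the cycle G-C-M-J-G are not bridges since each lies on that cycle.
Every edge lies on some cycle, so there are no bridges.

none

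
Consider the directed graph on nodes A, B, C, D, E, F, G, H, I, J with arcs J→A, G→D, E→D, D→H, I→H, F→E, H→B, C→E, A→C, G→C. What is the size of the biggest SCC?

{H} is an SCC by itself.
{C} is an SCC by itself.
{B} is an SCC by itself.
{A} is an SCC by itself.
{D} is an SCC by itself.
(and 5 more singleton SCCs)
The largest has 1 vertex.

1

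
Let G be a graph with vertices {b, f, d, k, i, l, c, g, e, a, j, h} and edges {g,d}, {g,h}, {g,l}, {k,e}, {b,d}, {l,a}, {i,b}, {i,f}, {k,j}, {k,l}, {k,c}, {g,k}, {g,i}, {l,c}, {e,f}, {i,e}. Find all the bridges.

a-l, g-h, j-k

The edges on the cycle g-k-l-g are not bridges since each lies on that cycle.
But removing g–h disconnects g from h; removing a–l disconnects a from l; removing j–k disconnects j from k — these are bridges.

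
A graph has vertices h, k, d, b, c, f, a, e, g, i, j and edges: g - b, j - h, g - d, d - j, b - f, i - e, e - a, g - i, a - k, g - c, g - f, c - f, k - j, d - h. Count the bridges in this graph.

0

The edges on the cycle g-b-f-g are not bridges since each lies on that cycle.
Every edge lies on some cycle, so there are no bridges.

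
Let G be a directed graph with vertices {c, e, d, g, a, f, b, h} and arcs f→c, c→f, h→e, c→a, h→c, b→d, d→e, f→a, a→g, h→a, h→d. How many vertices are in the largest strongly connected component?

2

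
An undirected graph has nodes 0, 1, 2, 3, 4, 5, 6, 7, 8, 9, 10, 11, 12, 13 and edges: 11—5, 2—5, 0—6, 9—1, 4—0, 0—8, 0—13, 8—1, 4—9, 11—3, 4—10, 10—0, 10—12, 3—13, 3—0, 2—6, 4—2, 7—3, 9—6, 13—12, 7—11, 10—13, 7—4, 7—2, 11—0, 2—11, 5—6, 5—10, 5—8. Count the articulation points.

0

Removing 3, for instance, still leaves 1 component. No single vertex removal increases the component count — the graph has no articulation points.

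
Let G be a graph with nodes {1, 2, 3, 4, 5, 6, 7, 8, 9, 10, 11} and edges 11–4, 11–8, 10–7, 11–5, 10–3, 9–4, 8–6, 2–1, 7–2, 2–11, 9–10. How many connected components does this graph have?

1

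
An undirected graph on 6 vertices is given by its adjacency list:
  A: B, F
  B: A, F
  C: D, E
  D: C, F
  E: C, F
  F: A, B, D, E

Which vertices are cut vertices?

Removing F increases the component count from 1 to 2, so F is a cut vertex.
By contrast removing C leaves 1 component; it is not a cut vertex. No other vertex is a cut vertex either.

F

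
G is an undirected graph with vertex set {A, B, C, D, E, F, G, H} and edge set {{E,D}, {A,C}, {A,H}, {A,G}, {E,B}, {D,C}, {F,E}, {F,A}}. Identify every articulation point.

Removing A increases the component count from 1 to 3, so A is a cut vertex.
Removing E increases the component count from 1 to 2, so E is a cut vertex.
By contrast removing G leaves 1 component; it is not a cut vertex. No other vertex is a cut vertex either.

A, E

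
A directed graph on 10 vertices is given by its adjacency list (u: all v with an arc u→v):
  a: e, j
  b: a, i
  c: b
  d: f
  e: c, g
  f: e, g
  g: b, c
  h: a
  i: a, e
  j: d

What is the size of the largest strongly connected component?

9

{a, b, c, d, e, f, g, i, j} are all mutually reachable — one SCC of size 9.
{h} is an SCC by itself.
The largest has 9 vertices.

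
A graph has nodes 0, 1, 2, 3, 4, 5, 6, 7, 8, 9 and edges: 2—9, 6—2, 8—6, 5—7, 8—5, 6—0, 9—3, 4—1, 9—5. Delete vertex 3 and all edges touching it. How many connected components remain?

2

With 3 gone, the remaining components are: {1, 4}; {0, 2, 5, 6, 7, 8, 9}.
That is 2 components.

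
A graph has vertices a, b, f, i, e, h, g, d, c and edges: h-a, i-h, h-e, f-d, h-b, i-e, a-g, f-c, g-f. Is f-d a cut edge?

Yes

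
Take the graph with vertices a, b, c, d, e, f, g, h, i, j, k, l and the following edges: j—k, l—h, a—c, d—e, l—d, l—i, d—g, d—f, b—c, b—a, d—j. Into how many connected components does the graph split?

Starting from a we can reach a, b, c. That is one component of size 3.
Starting from d we can reach d, e, f, g, h, i, j, k, l. That is one component of size 9.
Total: 2 components.

2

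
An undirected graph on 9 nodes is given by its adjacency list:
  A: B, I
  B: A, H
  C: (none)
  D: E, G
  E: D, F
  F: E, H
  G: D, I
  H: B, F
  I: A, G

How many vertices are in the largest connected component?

8

C is isolated — a component by itself.
Starting from A we can reach A, B, D, E, F, G, H, I. That is one component of size 8.
The largest has 8 vertices.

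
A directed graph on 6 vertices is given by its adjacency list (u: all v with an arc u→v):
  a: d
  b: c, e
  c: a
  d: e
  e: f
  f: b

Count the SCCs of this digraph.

1

{a, b, c, d, e, f} are all mutually reachable — one SCC of size 6.
That gives 1 strongly connected component.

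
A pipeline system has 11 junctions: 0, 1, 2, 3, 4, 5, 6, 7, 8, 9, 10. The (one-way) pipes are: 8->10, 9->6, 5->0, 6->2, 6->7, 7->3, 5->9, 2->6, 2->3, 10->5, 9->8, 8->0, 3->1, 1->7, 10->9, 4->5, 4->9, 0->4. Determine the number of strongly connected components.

{0, 4, 5, 8, 9, 10} are all mutually reachable — one SCC of size 6.
{1, 3, 7} are all mutually reachable — one SCC of size 3.
{2, 6} are all mutually reachable — one SCC of size 2.
That gives 3 strongly connected components.

3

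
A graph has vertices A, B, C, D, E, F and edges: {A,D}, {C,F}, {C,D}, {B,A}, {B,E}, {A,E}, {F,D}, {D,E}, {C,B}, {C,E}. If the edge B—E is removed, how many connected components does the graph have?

B and E are still connected via B-C-E, so the component count stays at 1.

1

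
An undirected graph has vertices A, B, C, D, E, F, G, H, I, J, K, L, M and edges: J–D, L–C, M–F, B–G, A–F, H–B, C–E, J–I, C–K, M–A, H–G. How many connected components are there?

4

Starting from B we can reach B, G, H. That is one component of size 3.
Starting from D we can reach D, I, J. That is one component of size 3.
Starting from A we can reach A, F, M. That is one component of size 3.
Starting from C we can reach C, E, K, L. That is one component of size 4.
Total: 4 components.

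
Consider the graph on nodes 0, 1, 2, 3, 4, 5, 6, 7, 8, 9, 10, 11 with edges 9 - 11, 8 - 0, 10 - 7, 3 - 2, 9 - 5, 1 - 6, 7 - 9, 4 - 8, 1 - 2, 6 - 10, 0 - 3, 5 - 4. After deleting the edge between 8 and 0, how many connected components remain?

1

8 and 0 are still connected via 8-4-5-9-7-10-6-1-2-3-0, so the component count stays at 1.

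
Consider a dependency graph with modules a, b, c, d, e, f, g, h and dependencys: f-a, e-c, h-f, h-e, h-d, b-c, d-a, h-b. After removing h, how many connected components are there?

With h gone, the remaining components are: {g}; {a, d, f}; {b, c, e}.
That is 3 components.

3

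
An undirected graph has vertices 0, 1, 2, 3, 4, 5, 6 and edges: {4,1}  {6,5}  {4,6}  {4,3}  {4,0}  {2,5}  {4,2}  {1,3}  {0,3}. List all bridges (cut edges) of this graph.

The edges on the cycle 4-2-5-6-4 are not bridges since each lies on that cycle.
Every edge lies on some cycle, so there are no bridges.

none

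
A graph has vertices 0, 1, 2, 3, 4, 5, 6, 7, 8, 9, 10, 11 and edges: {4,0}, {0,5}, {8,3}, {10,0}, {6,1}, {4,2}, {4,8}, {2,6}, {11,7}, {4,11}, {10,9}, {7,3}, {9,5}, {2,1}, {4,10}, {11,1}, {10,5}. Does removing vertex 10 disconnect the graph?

No

Deleting 10 leaves 1 component (was 1) (its neighbors 0, 4, 5, 9 remain connected to each other), so 10 is not a cut vertex.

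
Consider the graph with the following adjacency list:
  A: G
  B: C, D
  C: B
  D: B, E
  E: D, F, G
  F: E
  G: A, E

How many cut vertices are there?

Removing B increases the component count from 1 to 2, so B is a cut vertex.
Removing D increases the component count from 1 to 2, so D is a cut vertex.
Removing E increases the component count from 1 to 3, so E is a cut vertex.
Likewise G is a cut vertex.
By contrast removing A leaves 1 component; it is not a cut vertex. No other vertex is a cut vertex either.

4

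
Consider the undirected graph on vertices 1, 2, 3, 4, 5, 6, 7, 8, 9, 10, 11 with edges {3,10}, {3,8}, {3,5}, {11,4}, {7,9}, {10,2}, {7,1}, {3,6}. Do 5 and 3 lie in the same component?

Yes

From 5 we can reach 2, 3, 5, 6, 8, 10, which includes 3.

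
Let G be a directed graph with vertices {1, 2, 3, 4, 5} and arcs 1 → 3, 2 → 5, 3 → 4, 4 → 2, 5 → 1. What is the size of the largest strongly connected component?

5

{1, 2, 3, 4, 5} are all mutually reachable — one SCC of size 5.
The largest has 5 vertices.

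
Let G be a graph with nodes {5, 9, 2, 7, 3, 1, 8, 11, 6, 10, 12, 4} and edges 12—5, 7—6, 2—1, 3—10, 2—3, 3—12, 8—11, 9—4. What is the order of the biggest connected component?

Starting from 4 we can reach 4, 9. That is one component of size 2.
Starting from 8 we can reach 8, 11. That is one component of size 2.
Starting from 6 we can reach 6, 7. That is one component of size 2.
Starting from 1 we can reach 1, 2, 3, 5, 10, 12. That is one component of size 6.
The largest has 6 vertices.

6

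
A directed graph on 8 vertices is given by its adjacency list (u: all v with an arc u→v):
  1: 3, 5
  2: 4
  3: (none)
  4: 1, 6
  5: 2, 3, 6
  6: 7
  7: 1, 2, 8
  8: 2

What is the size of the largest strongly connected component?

{1, 2, 4, 5, 6, 7, 8} are all mutually reachable — one SCC of size 7.
{3} is an SCC by itself.
The largest has 7 vertices.

7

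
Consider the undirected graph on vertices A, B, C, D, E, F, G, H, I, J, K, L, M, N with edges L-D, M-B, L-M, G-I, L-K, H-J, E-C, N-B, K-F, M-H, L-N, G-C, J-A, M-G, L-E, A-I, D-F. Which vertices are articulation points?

L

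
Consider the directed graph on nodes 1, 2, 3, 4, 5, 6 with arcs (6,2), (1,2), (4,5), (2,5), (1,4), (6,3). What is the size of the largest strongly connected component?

1

{1} is an SCC by itself.
{2} is an SCC by itself.
{6} is an SCC by itself.
{5} is an SCC by itself.
{4} is an SCC by itself.
(and 1 more singleton SCC)
The largest has 1 vertex.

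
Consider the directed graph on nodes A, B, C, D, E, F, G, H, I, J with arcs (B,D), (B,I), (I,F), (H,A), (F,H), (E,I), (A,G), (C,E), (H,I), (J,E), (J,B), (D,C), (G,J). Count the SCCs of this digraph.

1

{A, B, C, D, E, F, G, H, I, J} are all mutually reachable — one SCC of size 10.
That gives 1 strongly connected component.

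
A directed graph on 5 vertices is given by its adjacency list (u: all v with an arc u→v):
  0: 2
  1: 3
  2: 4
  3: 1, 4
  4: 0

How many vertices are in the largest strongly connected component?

{0, 2, 4} are all mutually reachable — one SCC of size 3.
{1, 3} are all mutually reachable — one SCC of size 2.
The largest has 3 vertices.

3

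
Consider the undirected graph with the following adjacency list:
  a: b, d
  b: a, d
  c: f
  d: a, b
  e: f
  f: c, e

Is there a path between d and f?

No

The component containing d is {a, b, d}, and f is not in it.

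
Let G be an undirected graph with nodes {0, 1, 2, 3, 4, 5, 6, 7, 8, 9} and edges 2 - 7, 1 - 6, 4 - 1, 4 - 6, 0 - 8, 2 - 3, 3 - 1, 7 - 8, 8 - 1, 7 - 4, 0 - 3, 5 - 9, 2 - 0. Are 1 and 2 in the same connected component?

Yes

From 1 we can reach 0, 1, 2, 3, 4, 6, 7, 8, which includes 2.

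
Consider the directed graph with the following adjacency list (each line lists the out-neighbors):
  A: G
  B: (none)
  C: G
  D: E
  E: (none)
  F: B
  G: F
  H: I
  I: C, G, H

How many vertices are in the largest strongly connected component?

{H, I} are all mutually reachable — one SCC of size 2.
{C} is an SCC by itself.
{G} is an SCC by itself.
{F} is an SCC by itself.
{B} is an SCC by itself.
(and 3 more singleton SCCs)
The largest has 2 vertices.

2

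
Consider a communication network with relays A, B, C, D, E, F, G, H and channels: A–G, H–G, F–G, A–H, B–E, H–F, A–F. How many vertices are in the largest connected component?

D is isolated — a component by itself.
C is isolated — a component by itself.
Starting from B we can reach B, E. That is one component of size 2.
Starting from A we can reach A, F, G, H. That is one component of size 4.
The largest has 4 vertices.

4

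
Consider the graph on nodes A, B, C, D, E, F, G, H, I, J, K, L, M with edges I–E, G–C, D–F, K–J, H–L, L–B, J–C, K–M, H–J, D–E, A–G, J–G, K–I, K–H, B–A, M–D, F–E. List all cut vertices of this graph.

K

Removing K increases the component count from 1 to 2, so K is a cut vertex.
By contrast removing H leaves 1 component; it is not a cut vertex. No other vertex is a cut vertex either.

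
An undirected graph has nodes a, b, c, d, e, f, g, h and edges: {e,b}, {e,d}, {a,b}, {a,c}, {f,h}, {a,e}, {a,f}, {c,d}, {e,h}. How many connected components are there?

2

g is isolated — a component by itself.
Starting from a we can reach a, b, c, d, e, f, h. That is one component of size 7.
Total: 2 components.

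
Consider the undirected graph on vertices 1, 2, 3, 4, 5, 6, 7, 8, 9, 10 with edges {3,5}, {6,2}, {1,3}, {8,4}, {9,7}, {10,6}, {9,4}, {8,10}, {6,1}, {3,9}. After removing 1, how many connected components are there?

1

With 1 gone, the remaining components are: {2, 3, 4, 5, 6, 7, 8, 9, 10}.
That is 1 component.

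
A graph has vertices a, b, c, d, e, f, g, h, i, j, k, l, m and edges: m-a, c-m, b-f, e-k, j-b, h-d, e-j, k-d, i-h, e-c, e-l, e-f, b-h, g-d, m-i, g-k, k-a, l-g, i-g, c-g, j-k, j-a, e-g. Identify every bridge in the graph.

The edges on the cycle e-j-b-f-e are not bridges since each lies on that cycle.
Every edge lies on some cycle, so there are no bridges.

none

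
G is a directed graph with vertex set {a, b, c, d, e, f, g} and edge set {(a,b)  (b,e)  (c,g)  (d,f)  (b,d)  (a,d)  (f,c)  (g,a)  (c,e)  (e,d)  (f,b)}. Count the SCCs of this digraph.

1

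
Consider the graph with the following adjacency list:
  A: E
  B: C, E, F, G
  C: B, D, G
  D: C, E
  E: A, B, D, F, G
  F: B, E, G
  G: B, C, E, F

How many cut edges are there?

1

The edges on the cycle G-C-B-G are not bridges since each lies on that cycle.
But removing E-A disconnects E from A — this is a bridge.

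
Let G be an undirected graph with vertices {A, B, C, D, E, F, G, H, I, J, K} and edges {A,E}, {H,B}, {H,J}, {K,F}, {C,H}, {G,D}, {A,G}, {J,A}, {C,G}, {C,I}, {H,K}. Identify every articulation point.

A, C, G, H, K

Removing A increases the component count from 1 to 2, so A is a cut vertex.
Removing C increases the component count from 1 to 2, so C is a cut vertex.
Removing G increases the component count from 1 to 2, so G is a cut vertex.
Likewise H, K are cut vertices.
By contrast removing J leaves 1 component; it is not a cut vertex. No other vertex is a cut vertex either.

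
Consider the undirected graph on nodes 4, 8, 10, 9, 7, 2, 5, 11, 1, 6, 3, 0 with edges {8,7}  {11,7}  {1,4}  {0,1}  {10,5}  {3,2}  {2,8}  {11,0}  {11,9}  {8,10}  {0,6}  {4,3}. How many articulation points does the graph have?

4

Removing 0 increases the component count from 1 to 2, so 0 is a cut vertex.
Removing 8 increases the component count from 1 to 2, so 8 is a cut vertex.
Removing 10 increases the component count from 1 to 2, so 10 is a cut vertex.
Likewise 11 is a cut vertex.
By contrast removing 2 leaves 1 component; it is not a cut vertex. No other vertex is a cut vertex either.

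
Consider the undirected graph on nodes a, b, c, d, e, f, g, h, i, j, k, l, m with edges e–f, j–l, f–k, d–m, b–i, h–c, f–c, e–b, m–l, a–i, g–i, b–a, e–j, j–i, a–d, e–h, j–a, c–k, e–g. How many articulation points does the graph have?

1

Removing e increases the component count from 1 to 2, so e is a cut vertex.
By contrast removing c leaves 1 component; it is not a cut vertex. No other vertex is a cut vertex either.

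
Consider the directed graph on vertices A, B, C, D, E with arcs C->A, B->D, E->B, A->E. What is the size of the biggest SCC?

{E} is an SCC by itself.
{B} is an SCC by itself.
{A} is an SCC by itself.
{C} is an SCC by itself.
{D} is an SCC by itself.
The largest has 1 vertex.

1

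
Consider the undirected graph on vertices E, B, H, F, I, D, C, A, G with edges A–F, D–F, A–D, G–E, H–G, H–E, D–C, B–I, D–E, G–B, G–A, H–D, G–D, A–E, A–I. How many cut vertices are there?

1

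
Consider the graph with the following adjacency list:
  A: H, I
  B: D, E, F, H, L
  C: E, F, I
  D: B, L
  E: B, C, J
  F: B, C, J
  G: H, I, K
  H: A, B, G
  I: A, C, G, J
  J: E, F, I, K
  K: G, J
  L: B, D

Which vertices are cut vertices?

Removing B increases the component count from 1 to 2, so B is a cut vertex.
By contrast removing C leaves 1 component; it is not a cut vertex. No other vertex is a cut vertex either.

B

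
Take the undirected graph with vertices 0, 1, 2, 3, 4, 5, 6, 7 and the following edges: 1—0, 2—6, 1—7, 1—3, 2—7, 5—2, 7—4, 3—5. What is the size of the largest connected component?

Starting from 0 we can reach 0, 1, 2, 3, 4, 5, 6, 7. That is one component of size 8.
The largest has 8 vertices.

8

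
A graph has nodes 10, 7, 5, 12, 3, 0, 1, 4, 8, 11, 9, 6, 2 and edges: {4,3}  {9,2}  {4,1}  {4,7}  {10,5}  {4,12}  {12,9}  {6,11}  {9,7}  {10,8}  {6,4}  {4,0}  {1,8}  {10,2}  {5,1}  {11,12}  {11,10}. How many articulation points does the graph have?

Removing 4 increases the component count from 1 to 3, so 4 is a cut vertex.
By contrast removing 7 leaves 1 component; it is not a cut vertex. No other vertex is a cut vertex either.

1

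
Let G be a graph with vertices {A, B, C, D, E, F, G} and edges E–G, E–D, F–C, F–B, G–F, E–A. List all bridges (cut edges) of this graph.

removing B–F disconnects B from F; removing E–D disconnects E from D; removing G–E disconnects G from E; removing A–E disconnects A from E — these are bridges.
In total 6 edges are bridges.

A-E, B-F, C-F, D-E, E-G, F-G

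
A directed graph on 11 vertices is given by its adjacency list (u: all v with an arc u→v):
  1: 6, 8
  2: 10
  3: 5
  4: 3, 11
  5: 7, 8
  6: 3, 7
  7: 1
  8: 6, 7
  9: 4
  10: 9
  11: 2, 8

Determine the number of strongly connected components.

{1, 3, 5, 6, 7, 8} are all mutually reachable — one SCC of size 6.
{2, 4, 9, 10, 11} are all mutually reachable — one SCC of size 5.
That gives 2 strongly connected components.

2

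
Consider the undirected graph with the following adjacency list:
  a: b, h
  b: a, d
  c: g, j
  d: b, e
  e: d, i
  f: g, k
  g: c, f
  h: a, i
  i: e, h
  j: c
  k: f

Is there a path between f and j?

From f we can reach c, f, g, j, k, which includes j.

Yes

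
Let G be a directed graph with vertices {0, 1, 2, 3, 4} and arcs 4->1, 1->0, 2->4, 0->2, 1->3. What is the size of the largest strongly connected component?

{0, 1, 2, 4} are all mutually reachable — one SCC of size 4.
{3} is an SCC by itself.
The largest has 4 vertices.

4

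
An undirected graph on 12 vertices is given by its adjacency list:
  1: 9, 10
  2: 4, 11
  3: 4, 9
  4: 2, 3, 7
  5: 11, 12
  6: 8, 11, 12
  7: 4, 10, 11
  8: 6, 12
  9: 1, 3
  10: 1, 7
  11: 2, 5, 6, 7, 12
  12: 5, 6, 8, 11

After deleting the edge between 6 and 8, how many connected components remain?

1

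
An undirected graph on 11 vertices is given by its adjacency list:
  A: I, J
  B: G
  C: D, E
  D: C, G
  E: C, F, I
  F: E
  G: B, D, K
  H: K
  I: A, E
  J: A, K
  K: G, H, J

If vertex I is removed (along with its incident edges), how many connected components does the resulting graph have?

With I gone, the remaining components are: {A, B, C, D, E, F, G, H, J, K}.
That is 1 component.

1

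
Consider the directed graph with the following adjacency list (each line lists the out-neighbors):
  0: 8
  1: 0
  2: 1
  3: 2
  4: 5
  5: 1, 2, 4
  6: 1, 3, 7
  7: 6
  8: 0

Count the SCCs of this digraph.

6

{4, 5} are all mutually reachable — one SCC of size 2.
{0, 8} are all mutually reachable — one SCC of size 2.
{6, 7} are all mutually reachable — one SCC of size 2.
{3} is an SCC by itself.
{2} is an SCC by itself.
(and 1 more singleton SCC)
That gives 6 strongly connected components.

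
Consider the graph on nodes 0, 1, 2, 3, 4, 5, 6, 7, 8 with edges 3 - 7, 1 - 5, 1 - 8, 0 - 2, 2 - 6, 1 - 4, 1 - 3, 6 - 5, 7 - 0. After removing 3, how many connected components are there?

With 3 gone, the remaining components are: {0, 1, 2, 4, 5, 6, 7, 8}.
That is 1 component.

1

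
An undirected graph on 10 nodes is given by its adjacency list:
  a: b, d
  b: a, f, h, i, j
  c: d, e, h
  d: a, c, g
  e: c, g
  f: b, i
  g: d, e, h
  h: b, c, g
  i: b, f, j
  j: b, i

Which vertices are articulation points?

Removing b increases the component count from 1 to 2, so b is a cut vertex.
By contrast removing d leaves 1 component; it is not a cut vertex. No other vertex is a cut vertex either.

b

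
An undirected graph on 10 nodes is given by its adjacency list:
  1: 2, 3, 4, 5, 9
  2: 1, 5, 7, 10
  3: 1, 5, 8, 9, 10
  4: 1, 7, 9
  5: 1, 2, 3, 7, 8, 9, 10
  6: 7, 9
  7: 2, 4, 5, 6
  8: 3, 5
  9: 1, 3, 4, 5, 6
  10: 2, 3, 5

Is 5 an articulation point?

No

Deleting 5 leaves 1 component (was 1) (its neighbors 1, 2, 3, 7, 8, 9, 10 remain connected to each other), so 5 is not a cut vertex.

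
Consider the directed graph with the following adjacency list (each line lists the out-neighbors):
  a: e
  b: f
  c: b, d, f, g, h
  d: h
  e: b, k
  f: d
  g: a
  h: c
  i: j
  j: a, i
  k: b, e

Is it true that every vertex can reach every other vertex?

There is no directed path from d to j, so the graph is not strongly connected.

No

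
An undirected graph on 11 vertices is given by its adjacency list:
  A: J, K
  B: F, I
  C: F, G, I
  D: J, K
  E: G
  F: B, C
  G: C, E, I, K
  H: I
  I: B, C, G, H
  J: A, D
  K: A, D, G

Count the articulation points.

Removing G increases the component count from 1 to 3, so G is a cut vertex.
Removing I increases the component count from 1 to 2, so I is a cut vertex.
Removing K increases the component count from 1 to 2, so K is a cut vertex.
By contrast removing E leaves 1 component; it is not a cut vertex. No other vertex is a cut vertex either.

3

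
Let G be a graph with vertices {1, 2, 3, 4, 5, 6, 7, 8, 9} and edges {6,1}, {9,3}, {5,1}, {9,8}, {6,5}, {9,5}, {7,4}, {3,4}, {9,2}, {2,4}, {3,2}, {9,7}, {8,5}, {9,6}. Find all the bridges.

The edges on the cycle 9-8-5-9 are not bridges since each lies on that cycle.
Every edge lies on some cycle, so there are no bridges.

none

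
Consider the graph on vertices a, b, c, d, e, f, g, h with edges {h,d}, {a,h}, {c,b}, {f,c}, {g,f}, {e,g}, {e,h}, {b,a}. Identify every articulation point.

Removing h increases the component count from 1 to 2, so h is a cut vertex.
By contrast removing c leaves 1 component; it is not a cut vertex. No other vertex is a cut vertex either.

h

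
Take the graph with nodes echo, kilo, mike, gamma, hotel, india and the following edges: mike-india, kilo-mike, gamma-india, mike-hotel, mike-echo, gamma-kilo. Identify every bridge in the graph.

echo-mike, hotel-mike

The edges on the cycle gamma-kilo-mike-india-gamma are not bridges since each lies on that cycle.
But removing mike-hotel disconnects mike from hotel; removing mike-echo disconnects mike from echo — these are bridges.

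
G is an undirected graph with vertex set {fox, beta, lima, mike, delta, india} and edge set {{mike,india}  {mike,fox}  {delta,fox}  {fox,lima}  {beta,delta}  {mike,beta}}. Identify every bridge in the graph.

fox-lima, india-mike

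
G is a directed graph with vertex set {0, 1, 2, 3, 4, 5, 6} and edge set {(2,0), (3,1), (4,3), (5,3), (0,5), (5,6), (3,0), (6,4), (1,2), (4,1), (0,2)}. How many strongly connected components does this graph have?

{0, 1, 2, 3, 4, 5, 6} are all mutually reachable — one SCC of size 7.
That gives 1 strongly connected component.

1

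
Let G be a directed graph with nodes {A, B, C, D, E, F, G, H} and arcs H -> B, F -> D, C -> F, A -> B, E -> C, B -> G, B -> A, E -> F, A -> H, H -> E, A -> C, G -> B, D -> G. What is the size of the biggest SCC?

8

{A, B, C, D, E, F, G, H} are all mutually reachable — one SCC of size 8.
The largest has 8 vertices.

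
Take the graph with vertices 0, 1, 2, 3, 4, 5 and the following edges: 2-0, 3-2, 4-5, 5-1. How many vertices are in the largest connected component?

3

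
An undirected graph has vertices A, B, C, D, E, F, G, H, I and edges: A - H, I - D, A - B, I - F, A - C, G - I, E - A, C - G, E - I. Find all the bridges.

The edges on the cycle E-A-C-G-I-E are not bridges since each lies on that cycle.
But removing I - D disconnects I from D; removing H - A disconnects H from A; removing I - F disconnects I from F; removing A - B disconnects A from B — these are bridges.

A-B, A-H, D-I, F-I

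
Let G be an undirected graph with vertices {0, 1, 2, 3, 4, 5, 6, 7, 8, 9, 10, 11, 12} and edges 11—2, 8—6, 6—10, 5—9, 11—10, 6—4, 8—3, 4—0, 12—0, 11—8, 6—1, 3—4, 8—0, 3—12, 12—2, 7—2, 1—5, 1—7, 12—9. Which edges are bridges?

The edges on the cycle 8-6-1-7-2-12-3-8 are not bridges since each lies on that cycle.
Every edge lies on some cycle, so there are no bridges.

none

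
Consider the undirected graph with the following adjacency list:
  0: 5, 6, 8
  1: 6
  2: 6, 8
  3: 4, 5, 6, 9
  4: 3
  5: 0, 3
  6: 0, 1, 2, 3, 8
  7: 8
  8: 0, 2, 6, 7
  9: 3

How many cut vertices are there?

3

Removing 3 increases the component count from 1 to 3, so 3 is a cut vertex.
Removing 6 increases the component count from 1 to 2, so 6 is a cut vertex.
Removing 8 increases the component count from 1 to 2, so 8 is a cut vertex.
By contrast removing 7 leaves 1 component; it is not a cut vertex. No other vertex is a cut vertex either.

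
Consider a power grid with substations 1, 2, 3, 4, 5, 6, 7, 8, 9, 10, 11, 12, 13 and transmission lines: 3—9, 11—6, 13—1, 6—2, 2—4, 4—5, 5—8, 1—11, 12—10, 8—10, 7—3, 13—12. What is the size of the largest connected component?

10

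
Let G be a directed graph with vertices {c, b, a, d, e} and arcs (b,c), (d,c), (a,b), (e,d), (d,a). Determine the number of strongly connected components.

5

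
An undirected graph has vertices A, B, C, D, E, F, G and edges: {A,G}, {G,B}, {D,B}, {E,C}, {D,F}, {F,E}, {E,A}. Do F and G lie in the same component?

Yes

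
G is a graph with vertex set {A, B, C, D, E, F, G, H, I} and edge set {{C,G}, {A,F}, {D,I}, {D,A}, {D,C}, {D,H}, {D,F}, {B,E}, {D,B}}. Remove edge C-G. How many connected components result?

2

Before removal there is 1 component.
C-G is a bridge — removing it separates C's side from G's side.
After removal: 2 components.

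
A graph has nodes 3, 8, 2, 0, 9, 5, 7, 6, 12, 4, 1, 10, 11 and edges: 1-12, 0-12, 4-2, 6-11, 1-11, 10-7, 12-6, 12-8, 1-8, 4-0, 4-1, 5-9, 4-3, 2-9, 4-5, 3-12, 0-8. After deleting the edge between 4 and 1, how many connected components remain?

2

4 and 1 are still connected via 4-3-12-1, so the component count stays at 2.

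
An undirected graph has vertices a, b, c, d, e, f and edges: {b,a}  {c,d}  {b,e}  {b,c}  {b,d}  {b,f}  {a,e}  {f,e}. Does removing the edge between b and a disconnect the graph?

No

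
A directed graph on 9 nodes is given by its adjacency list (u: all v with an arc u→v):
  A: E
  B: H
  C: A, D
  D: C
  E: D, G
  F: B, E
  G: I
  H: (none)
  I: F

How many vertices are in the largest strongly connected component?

7

{A, C, D, E, F, G, I} are all mutually reachable — one SCC of size 7.
{B} is an SCC by itself.
{H} is an SCC by itself.
The largest has 7 vertices.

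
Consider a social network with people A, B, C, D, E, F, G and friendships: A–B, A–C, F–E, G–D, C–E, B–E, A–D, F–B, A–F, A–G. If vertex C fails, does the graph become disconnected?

Deleting C leaves 1 component (was 1) (its neighbors A, E remain connected to each other), so C is not a cut vertex.

No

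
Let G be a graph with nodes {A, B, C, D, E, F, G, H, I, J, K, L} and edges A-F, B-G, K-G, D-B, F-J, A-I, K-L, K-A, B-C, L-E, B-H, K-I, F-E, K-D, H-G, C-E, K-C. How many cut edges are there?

1

The edges on the cycle K-D-B-C-E-F-A-K are not bridges since each lies on that cycle.
But removing F-J disconnects F from J — this is a bridge.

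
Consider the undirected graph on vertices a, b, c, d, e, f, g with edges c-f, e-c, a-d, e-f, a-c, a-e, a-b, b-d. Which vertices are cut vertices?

Removing a increases the component count from 2 to 3, so a is a cut vertex.
By contrast removing f leaves 2 components; it is not a cut vertex. No other vertex is a cut vertex either.

a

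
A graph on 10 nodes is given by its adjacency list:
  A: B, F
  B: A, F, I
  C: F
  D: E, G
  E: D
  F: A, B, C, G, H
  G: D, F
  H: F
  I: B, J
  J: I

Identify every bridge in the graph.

The edges on the cycle B-A-F-B are not bridges since each lies on that cycle.
But removing G-D disconnects G from D; removing F-G disconnects F from G; removing B-I disconnects B from I; removing I-J disconnects I from J — these are bridges.
In total 7 edges are bridges.

B-I, C-F, D-E, D-G, F-G, F-H, I-J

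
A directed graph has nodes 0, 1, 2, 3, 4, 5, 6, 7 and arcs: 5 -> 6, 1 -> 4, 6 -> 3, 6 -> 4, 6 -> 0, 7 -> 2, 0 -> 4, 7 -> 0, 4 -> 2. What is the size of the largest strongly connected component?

1

{4} is an SCC by itself.
{5} is an SCC by itself.
{1} is an SCC by itself.
{0} is an SCC by itself.
{2} is an SCC by itself.
(and 3 more singleton SCCs)
The largest has 1 vertex.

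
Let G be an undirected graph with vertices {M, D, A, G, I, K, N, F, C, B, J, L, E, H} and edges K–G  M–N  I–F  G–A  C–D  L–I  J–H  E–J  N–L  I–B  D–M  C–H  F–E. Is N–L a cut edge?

No

After removing N–L, the path N-M-D-C-H-J-E-F-I-L still connects them, so the edge is not a bridge.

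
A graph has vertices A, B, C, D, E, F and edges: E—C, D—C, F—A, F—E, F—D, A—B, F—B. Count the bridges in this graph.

0

The edges on the cycle F-A-B-F are not bridges since each lies on that cycle.
Every edge lies on some cycle, so there are no bridges.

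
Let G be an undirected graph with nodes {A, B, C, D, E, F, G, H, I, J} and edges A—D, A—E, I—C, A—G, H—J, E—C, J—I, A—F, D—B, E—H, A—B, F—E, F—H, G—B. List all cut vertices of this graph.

Removing A increases the component count from 1 to 2, so A is a cut vertex.
By contrast removing J leaves 1 component; it is not a cut vertex. No other vertex is a cut vertex either.

A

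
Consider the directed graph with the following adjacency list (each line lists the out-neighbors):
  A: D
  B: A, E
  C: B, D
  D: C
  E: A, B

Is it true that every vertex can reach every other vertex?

Yes

From E we can reach every vertex (A, B, C, D, E), and every vertex can reach E (A, B, C, D, E). So the whole graph is one strongly connected component.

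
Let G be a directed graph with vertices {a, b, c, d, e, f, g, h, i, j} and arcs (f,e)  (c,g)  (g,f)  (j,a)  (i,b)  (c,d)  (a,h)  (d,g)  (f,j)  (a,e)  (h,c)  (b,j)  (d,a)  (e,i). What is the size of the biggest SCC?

{a, b, c, d, e, f, g, h, i, j} are all mutually reachable — one SCC of size 10.
The largest has 10 vertices.

10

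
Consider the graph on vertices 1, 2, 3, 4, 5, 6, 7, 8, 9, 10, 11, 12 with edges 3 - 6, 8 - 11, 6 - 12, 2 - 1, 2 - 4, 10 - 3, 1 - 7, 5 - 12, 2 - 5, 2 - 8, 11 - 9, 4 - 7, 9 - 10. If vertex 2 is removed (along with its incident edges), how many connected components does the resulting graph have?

2

With 2 gone, the remaining components are: {1, 4, 7}; {3, 5, 6, 8, 9, 10, 11, 12}.
That is 2 components.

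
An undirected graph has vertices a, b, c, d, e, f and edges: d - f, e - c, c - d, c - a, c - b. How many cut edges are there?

removing c - b disconnects c from b; removing e - c disconnects e from c; removing d - c disconnects d from c; removing c - a disconnects c from a — these are bridges.
In total 5 edges are bridges.

5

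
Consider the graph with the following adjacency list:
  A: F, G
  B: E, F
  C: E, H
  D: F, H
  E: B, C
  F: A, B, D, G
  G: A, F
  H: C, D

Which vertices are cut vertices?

Removing F increases the component count from 1 to 2, so F is a cut vertex.
By contrast removing A leaves 1 component; it is not a cut vertex. No other vertex is a cut vertex either.

F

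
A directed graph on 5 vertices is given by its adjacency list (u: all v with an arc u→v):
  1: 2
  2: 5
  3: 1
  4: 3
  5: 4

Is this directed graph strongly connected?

From 4 we can reach every vertex (1, 2, 3, 4, 5), and every vertex can reach 4 (1, 2, 3, 4, 5). So the whole graph is one strongly connected component.

Yes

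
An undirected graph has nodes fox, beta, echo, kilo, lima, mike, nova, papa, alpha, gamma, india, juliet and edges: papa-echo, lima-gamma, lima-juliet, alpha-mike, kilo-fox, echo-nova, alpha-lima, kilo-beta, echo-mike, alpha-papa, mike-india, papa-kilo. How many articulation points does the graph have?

Removing echo increases the component count from 1 to 2, so echo is a cut vertex.
Removing kilo increases the component count from 1 to 3, so kilo is a cut vertex.
Removing lima increases the component count from 1 to 3, so lima is a cut vertex.
Likewise mike, papa, alpha are cut vertices.
By contrast removing india leaves 1 component; it is not a cut vertex. No other vertex is a cut vertex either.

6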